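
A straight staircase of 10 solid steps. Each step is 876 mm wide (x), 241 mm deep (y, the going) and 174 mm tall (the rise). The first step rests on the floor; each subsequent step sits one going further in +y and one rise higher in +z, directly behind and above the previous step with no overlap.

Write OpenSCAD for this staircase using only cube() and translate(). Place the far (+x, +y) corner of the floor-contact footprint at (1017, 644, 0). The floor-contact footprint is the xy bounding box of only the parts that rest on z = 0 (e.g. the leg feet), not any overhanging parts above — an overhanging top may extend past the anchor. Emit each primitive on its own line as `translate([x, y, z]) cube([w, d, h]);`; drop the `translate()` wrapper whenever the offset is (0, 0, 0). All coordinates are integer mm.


translate([141, 403, 0]) cube([876, 241, 174]);
translate([141, 644, 174]) cube([876, 241, 174]);
translate([141, 885, 348]) cube([876, 241, 174]);
translate([141, 1126, 522]) cube([876, 241, 174]);
translate([141, 1367, 696]) cube([876, 241, 174]);
translate([141, 1608, 870]) cube([876, 241, 174]);
translate([141, 1849, 1044]) cube([876, 241, 174]);
translate([141, 2090, 1218]) cube([876, 241, 174]);
translate([141, 2331, 1392]) cube([876, 241, 174]);
translate([141, 2572, 1566]) cube([876, 241, 174]);


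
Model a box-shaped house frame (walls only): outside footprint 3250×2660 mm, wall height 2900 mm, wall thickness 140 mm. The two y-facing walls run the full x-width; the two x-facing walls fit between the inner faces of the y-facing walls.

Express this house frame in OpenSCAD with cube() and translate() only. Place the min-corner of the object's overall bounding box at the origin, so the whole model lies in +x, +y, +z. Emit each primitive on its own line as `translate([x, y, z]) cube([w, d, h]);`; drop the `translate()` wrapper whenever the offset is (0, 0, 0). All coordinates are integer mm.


cube([3250, 140, 2900]);
translate([0, 2520, 0]) cube([3250, 140, 2900]);
translate([0, 140, 0]) cube([140, 2380, 2900]);
translate([3110, 140, 0]) cube([140, 2380, 2900]);


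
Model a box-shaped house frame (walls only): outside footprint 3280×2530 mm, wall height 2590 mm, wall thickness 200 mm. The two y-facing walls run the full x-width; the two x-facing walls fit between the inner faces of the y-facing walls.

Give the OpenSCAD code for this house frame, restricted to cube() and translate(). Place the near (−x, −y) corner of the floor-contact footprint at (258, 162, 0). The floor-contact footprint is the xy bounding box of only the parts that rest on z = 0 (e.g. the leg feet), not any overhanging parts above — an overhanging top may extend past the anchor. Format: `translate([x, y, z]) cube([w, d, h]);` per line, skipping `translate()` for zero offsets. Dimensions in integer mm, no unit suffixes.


translate([258, 162, 0]) cube([3280, 200, 2590]);
translate([258, 2492, 0]) cube([3280, 200, 2590]);
translate([258, 362, 0]) cube([200, 2130, 2590]);
translate([3338, 362, 0]) cube([200, 2130, 2590]);


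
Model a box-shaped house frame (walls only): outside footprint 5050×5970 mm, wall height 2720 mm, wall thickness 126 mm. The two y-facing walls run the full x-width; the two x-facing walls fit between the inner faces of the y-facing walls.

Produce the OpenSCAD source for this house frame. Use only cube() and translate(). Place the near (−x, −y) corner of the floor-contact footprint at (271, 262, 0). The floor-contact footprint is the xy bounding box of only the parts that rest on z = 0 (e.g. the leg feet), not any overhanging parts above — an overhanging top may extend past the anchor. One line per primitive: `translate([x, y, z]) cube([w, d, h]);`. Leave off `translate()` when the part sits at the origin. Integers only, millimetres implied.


translate([271, 262, 0]) cube([5050, 126, 2720]);
translate([271, 6106, 0]) cube([5050, 126, 2720]);
translate([271, 388, 0]) cube([126, 5718, 2720]);
translate([5195, 388, 0]) cube([126, 5718, 2720]);


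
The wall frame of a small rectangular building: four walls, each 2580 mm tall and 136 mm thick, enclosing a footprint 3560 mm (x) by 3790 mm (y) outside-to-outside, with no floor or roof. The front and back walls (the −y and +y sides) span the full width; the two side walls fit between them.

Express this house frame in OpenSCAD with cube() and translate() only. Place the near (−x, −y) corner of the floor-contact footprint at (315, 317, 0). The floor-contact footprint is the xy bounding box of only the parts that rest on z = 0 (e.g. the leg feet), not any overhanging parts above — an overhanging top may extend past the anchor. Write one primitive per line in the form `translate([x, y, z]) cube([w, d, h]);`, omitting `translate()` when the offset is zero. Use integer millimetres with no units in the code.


translate([315, 317, 0]) cube([3560, 136, 2580]);
translate([315, 3971, 0]) cube([3560, 136, 2580]);
translate([315, 453, 0]) cube([136, 3518, 2580]);
translate([3739, 453, 0]) cube([136, 3518, 2580]);


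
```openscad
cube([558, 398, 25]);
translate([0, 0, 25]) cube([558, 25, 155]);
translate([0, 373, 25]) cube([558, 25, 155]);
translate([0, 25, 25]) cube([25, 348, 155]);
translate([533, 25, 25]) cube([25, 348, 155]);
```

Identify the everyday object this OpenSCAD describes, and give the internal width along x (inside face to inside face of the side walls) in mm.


An open box. The internal width is 508 mm.

A 558×398 base slab with four walls standing on it — an open box. The base is 558 mm wide and the walls are 25 mm thick, so the internal width is 558 − 2 × 25 = 508 mm.


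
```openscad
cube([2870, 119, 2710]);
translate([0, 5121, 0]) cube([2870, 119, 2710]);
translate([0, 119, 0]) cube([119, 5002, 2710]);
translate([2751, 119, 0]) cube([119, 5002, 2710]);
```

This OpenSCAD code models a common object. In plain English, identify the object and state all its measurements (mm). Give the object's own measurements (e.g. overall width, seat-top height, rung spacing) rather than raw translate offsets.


The wall frame of a small rectangular building: four walls, each 2710 mm tall and 119 mm thick, enclosing a footprint 2870 mm (x) by 5240 mm (y) outside-to-outside, with no floor or roof. The front and back walls (the −y and +y sides) span the full width; the two side walls fit between them.


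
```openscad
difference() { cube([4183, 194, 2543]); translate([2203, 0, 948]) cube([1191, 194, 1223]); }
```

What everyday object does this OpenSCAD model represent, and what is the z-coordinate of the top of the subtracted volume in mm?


A wall with a window opening. The window head height is 2171 mm.

A wall with a rectangular opening subtracted — a window. Sill at z = 948, opening 1223 mm tall, so the head is at 948 + 1223 = 2171 mm.


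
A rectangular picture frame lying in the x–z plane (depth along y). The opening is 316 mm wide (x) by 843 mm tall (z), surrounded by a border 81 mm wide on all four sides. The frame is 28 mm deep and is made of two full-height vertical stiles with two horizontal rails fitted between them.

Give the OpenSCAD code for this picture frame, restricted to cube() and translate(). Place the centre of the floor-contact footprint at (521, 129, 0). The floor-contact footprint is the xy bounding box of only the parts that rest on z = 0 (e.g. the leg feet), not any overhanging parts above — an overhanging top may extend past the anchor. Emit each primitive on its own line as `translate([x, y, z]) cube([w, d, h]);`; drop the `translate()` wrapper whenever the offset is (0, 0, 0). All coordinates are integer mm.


translate([282, 115, 0]) cube([81, 28, 1005]);
translate([679, 115, 0]) cube([81, 28, 1005]);
translate([363, 115, 0]) cube([316, 28, 81]);
translate([363, 115, 924]) cube([316, 28, 81]);


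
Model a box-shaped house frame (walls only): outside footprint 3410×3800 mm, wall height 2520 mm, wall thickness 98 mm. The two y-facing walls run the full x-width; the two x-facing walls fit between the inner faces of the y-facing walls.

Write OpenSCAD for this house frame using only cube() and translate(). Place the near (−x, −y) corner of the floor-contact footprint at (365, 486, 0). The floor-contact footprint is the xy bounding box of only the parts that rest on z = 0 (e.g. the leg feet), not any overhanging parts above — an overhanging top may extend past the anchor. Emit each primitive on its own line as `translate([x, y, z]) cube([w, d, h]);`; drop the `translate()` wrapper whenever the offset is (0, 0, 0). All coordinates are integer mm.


translate([365, 486, 0]) cube([3410, 98, 2520]);
translate([365, 4188, 0]) cube([3410, 98, 2520]);
translate([365, 584, 0]) cube([98, 3604, 2520]);
translate([3677, 584, 0]) cube([98, 3604, 2520]);


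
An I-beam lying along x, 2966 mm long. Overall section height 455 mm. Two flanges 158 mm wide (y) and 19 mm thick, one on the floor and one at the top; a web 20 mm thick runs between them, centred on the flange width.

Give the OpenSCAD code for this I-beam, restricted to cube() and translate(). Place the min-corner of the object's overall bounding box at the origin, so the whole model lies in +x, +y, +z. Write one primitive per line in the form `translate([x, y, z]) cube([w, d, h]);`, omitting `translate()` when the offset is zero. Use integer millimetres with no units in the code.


cube([2966, 158, 19]);
translate([0, 69, 19]) cube([2966, 20, 417]);
translate([0, 0, 436]) cube([2966, 158, 19]);


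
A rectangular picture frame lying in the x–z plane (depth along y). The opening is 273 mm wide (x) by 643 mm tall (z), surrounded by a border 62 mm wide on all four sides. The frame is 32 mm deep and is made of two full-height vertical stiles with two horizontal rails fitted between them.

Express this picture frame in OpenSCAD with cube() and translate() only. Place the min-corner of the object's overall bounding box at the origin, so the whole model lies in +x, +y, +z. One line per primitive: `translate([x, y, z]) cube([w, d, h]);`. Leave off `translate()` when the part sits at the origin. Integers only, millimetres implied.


cube([62, 32, 767]);
translate([335, 0, 0]) cube([62, 32, 767]);
translate([62, 0, 0]) cube([273, 32, 62]);
translate([62, 0, 705]) cube([273, 32, 62]);


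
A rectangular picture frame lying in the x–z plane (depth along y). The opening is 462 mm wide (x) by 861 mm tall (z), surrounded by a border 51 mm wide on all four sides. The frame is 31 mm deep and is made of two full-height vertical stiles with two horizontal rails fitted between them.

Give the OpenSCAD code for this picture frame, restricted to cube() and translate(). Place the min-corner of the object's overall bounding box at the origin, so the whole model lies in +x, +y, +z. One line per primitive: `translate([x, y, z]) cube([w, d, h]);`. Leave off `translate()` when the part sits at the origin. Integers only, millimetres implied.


cube([51, 31, 963]);
translate([513, 0, 0]) cube([51, 31, 963]);
translate([51, 0, 0]) cube([462, 31, 51]);
translate([51, 0, 912]) cube([462, 31, 51]);


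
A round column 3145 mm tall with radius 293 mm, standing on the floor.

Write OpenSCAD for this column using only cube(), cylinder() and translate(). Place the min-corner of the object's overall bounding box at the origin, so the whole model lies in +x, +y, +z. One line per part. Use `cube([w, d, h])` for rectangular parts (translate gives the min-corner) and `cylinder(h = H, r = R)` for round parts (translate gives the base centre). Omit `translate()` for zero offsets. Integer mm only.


translate([293, 293, 0]) cylinder(h = 3145, r = 293);


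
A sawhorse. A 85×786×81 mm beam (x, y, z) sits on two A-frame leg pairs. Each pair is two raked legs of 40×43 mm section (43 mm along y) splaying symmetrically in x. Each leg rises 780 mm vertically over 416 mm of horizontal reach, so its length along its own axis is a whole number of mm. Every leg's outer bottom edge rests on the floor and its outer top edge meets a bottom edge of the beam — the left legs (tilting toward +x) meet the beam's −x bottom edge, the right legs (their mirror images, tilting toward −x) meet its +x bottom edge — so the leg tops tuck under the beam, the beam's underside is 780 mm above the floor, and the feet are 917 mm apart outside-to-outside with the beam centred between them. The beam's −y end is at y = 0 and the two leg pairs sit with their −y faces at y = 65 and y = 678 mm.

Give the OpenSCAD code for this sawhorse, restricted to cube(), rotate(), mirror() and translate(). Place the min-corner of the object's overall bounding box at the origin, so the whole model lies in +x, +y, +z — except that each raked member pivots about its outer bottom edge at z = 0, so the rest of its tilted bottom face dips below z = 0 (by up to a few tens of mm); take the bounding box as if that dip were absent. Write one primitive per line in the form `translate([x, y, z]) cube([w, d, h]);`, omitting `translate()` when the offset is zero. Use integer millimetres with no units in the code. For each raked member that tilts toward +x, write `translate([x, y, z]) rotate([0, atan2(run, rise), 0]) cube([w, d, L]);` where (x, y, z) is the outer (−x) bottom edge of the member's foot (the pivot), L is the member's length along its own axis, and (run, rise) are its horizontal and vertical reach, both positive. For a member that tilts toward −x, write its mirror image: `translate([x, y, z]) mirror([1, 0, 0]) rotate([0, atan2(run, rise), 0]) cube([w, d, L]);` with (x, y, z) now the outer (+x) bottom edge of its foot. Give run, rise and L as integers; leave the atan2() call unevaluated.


translate([416, 0, 780]) cube([85, 786, 81]);
translate([0, 65, 0]) rotate([0, atan2(416, 780), 0]) cube([40, 43, 884]);
translate([917, 65, 0]) mirror([1, 0, 0]) rotate([0, atan2(416, 780), 0]) cube([40, 43, 884]);
translate([0, 678, 0]) rotate([0, atan2(416, 780), 0]) cube([40, 43, 884]);
translate([917, 678, 0]) mirror([1, 0, 0]) rotate([0, atan2(416, 780), 0]) cube([40, 43, 884]);


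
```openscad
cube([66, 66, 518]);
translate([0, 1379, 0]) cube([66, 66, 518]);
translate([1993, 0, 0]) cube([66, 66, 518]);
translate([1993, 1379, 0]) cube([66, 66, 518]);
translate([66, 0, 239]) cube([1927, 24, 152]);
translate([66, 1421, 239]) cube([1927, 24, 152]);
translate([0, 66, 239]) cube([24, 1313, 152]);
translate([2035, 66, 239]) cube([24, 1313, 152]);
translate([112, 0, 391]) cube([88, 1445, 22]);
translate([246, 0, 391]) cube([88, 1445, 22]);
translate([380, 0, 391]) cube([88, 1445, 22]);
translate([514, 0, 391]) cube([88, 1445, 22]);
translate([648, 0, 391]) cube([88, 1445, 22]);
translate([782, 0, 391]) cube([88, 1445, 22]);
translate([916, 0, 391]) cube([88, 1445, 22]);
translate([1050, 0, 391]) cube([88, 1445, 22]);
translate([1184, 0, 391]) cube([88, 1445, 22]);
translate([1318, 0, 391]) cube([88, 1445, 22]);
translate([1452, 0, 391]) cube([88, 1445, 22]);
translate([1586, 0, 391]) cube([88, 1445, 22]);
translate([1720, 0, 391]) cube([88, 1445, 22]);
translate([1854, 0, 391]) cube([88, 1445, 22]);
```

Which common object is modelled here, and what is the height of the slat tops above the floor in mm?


A bed frame. The slat-top height is 413 mm.

Four posts, four rails, and a row of slats — a bed frame. Slats sit on the rails at z = 239 + 152 = 391; with slat thickness 22, the top is 413 mm.


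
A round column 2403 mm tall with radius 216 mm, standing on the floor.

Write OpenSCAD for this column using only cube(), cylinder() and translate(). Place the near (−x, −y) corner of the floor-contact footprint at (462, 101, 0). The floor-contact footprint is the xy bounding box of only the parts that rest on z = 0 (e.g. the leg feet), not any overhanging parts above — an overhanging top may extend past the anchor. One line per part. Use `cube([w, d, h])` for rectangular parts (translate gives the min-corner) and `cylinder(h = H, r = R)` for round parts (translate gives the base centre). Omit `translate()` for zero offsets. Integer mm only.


translate([678, 317, 0]) cylinder(h = 2403, r = 216);


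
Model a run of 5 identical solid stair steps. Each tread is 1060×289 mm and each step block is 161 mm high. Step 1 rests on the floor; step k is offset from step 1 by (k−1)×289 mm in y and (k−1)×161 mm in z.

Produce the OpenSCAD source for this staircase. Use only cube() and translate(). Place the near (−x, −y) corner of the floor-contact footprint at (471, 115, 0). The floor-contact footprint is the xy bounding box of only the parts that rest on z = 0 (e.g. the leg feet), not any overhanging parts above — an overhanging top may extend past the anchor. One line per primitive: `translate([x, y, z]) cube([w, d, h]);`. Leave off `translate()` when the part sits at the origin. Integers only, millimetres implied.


translate([471, 115, 0]) cube([1060, 289, 161]);
translate([471, 404, 161]) cube([1060, 289, 161]);
translate([471, 693, 322]) cube([1060, 289, 161]);
translate([471, 982, 483]) cube([1060, 289, 161]);
translate([471, 1271, 644]) cube([1060, 289, 161]);


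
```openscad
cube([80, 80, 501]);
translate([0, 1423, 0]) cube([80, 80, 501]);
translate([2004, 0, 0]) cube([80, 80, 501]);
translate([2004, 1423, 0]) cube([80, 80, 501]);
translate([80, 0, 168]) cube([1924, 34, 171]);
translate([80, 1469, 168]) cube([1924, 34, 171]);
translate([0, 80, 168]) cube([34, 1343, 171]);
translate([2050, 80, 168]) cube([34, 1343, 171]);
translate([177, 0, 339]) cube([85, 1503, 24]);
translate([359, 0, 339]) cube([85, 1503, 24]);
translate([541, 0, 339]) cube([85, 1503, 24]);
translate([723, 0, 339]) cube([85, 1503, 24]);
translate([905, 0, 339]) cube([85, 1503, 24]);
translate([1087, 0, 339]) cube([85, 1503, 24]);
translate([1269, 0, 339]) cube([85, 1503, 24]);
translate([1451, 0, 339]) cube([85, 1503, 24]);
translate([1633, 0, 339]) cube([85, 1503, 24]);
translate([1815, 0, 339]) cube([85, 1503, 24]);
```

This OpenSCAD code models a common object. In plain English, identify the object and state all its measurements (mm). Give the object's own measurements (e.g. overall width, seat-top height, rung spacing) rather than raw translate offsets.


A bed frame 2084 mm long (x) by 1503 mm wide (y). Four 80×80 mm corner posts, 501 mm tall, at the corners of the footprint. Four rails of 34 mm thickness and 171 mm height run between adjacent posts with their undersides at z = 168 mm, their outer faces flush with the outside of the frame (the two x-running rails run between the posts' inner faces; the two y-running rails run between the posts' inner faces). 10 slats, each 85 mm wide (x) and 24 mm thick, lie across the top of the two x-running rails, running the full 1503 mm width of the frame in y; along x they sit between the end posts with a 97 mm gap after the −x posts and between neighbouring slats, leaving 104 mm before the +x posts.


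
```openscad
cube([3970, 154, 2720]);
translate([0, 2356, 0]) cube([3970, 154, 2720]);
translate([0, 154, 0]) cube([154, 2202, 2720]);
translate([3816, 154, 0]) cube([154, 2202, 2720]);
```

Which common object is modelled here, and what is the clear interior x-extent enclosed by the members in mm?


A house (or room) frame. The interior width is 3662 mm.

Four 2720 mm walls enclosing a rectangle with no floor or roof — a room or house frame. Outside width is 3970 mm and wall thickness is 154 mm, so the interior width is 3970 − 2 × 154 = 3662 mm.


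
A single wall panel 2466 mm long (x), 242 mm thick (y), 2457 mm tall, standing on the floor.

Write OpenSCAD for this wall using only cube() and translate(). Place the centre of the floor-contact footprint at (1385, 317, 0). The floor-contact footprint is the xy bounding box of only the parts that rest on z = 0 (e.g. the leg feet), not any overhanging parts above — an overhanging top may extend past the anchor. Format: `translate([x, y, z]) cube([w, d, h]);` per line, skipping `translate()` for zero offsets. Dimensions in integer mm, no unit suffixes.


translate([152, 196, 0]) cube([2466, 242, 2457]);


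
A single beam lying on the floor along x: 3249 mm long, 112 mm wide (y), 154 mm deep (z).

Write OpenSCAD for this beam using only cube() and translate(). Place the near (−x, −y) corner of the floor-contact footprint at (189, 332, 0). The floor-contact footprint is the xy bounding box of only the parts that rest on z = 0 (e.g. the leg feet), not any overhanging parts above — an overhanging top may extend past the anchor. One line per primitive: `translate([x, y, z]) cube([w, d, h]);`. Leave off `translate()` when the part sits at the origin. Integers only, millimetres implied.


translate([189, 332, 0]) cube([3249, 112, 154]);


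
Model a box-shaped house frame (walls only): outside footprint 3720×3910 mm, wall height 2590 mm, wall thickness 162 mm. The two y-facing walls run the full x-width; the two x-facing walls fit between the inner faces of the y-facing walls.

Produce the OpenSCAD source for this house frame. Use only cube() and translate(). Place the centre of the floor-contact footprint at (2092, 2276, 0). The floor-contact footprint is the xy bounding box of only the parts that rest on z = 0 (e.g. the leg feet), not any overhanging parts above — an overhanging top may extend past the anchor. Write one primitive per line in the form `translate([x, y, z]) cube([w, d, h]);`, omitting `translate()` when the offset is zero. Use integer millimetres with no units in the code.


translate([232, 321, 0]) cube([3720, 162, 2590]);
translate([232, 4069, 0]) cube([3720, 162, 2590]);
translate([232, 483, 0]) cube([162, 3586, 2590]);
translate([3790, 483, 0]) cube([162, 3586, 2590]);


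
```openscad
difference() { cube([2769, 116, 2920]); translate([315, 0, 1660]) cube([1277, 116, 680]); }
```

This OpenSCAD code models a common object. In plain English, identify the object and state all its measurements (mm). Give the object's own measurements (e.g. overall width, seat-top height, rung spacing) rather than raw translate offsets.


A wall 2769 mm long (x), 116 mm thick (y), 2920 mm tall, with a rectangular window opening cut through it. The opening is 1277 mm wide and 680 mm tall; its sill is at z = 1660 mm and its near (−x) edge is 315 mm from the wall's −x end. The opening passes through the full wall thickness.


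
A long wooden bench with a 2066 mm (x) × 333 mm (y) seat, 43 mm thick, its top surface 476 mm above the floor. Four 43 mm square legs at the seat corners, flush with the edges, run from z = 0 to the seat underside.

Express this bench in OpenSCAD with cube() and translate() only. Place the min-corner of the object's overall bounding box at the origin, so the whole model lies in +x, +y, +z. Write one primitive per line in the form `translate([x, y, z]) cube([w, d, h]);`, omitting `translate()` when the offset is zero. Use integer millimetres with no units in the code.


translate([0, 0, 433]) cube([2066, 333, 43]);
cube([43, 43, 433]);
translate([0, 290, 0]) cube([43, 43, 433]);
translate([2023, 0, 0]) cube([43, 43, 433]);
translate([2023, 290, 0]) cube([43, 43, 433]);


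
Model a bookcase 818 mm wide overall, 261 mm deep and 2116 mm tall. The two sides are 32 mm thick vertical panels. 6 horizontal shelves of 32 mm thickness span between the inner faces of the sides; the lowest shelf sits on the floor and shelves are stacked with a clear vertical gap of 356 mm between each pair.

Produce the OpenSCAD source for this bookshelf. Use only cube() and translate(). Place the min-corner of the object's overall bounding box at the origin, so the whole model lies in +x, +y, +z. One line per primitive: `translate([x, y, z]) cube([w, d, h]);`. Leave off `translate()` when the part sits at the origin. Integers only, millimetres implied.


cube([32, 261, 2116]);
translate([786, 0, 0]) cube([32, 261, 2116]);
translate([32, 0, 0]) cube([754, 261, 32]);
translate([32, 0, 388]) cube([754, 261, 32]);
translate([32, 0, 776]) cube([754, 261, 32]);
translate([32, 0, 1164]) cube([754, 261, 32]);
translate([32, 0, 1552]) cube([754, 261, 32]);
translate([32, 0, 1940]) cube([754, 261, 32]);


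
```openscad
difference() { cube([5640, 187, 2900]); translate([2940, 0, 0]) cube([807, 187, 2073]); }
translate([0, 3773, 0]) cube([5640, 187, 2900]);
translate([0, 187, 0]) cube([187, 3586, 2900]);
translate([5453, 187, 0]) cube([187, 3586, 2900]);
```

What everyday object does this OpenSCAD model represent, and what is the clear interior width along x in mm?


A single room. The interior width is 5266 mm.

Four walls enclosing a rectangle with a door in the front wall — a room. Outside width 5640 minus two 187 mm walls gives 5266 mm.


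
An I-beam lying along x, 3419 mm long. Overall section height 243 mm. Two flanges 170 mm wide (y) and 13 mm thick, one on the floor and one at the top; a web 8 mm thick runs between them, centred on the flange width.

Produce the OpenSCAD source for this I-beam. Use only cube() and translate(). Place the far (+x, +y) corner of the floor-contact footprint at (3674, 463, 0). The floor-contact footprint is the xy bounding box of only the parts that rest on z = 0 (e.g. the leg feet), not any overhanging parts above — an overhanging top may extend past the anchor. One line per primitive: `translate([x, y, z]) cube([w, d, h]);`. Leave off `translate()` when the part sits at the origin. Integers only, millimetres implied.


translate([255, 293, 0]) cube([3419, 170, 13]);
translate([255, 374, 13]) cube([3419, 8, 217]);
translate([255, 293, 230]) cube([3419, 170, 13]);


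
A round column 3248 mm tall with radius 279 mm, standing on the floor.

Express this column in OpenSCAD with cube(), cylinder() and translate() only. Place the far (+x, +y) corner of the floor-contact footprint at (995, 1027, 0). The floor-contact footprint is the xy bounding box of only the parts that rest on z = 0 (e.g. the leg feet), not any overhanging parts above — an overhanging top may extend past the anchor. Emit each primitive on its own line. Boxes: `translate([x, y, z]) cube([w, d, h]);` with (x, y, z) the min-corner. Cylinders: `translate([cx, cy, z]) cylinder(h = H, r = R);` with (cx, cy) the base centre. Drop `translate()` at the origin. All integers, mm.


translate([716, 748, 0]) cylinder(h = 3248, r = 279);


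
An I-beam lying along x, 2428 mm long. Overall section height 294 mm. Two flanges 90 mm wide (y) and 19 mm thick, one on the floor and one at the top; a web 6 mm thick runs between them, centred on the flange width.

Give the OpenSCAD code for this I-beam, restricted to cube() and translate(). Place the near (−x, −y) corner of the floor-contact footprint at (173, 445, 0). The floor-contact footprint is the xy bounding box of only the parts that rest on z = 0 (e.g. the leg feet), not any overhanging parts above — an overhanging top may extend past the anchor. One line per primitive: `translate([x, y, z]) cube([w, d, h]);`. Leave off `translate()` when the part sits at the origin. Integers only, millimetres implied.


translate([173, 445, 0]) cube([2428, 90, 19]);
translate([173, 487, 19]) cube([2428, 6, 256]);
translate([173, 445, 275]) cube([2428, 90, 19]);


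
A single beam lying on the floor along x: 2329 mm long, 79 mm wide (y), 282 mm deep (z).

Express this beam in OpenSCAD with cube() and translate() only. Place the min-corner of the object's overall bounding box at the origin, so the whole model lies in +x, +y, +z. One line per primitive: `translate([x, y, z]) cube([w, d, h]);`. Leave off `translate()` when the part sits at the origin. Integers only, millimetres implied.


cube([2329, 79, 282]);


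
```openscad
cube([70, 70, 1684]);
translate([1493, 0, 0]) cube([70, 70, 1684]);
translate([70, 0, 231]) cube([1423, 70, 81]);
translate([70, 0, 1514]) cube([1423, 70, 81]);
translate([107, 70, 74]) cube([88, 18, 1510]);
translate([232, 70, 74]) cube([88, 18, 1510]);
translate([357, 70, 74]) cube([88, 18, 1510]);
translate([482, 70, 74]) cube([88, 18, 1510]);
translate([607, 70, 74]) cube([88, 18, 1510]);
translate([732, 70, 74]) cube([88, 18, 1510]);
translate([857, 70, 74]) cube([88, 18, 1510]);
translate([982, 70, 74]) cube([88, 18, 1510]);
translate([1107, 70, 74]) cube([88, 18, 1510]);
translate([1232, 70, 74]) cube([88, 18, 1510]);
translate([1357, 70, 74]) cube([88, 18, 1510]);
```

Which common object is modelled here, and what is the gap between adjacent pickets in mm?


A fence section. The picket gap is 37 mm.

Two posts, two rails, 11 pickets — a fence section. Span 1423 mm holds 11 pickets of 88 mm with 12 equal gaps: ⌊(1423 − 11·88) / 12⌋ = 37 mm.


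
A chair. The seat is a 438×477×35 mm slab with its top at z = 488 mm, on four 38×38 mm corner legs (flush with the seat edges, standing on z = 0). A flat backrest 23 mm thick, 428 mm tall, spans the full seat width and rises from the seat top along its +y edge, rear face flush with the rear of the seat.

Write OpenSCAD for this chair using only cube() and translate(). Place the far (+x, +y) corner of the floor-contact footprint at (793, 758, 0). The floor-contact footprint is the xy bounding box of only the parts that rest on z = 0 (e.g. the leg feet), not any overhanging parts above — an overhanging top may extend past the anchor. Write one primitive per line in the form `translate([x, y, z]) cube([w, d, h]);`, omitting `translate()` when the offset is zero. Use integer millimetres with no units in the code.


translate([355, 281, 453]) cube([438, 477, 35]);
translate([355, 281, 0]) cube([38, 38, 453]);
translate([755, 281, 0]) cube([38, 38, 453]);
translate([355, 720, 0]) cube([38, 38, 453]);
translate([755, 720, 0]) cube([38, 38, 453]);
translate([355, 735, 488]) cube([438, 23, 428]);


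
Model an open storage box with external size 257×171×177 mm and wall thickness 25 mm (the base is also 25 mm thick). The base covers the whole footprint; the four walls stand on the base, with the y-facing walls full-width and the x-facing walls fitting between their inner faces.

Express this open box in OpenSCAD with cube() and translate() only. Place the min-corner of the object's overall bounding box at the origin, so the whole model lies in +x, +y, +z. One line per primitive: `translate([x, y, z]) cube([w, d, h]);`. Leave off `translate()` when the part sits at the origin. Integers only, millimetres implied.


cube([257, 171, 25]);
translate([0, 0, 25]) cube([257, 25, 152]);
translate([0, 146, 25]) cube([257, 25, 152]);
translate([0, 25, 25]) cube([25, 121, 152]);
translate([232, 25, 25]) cube([25, 121, 152]);


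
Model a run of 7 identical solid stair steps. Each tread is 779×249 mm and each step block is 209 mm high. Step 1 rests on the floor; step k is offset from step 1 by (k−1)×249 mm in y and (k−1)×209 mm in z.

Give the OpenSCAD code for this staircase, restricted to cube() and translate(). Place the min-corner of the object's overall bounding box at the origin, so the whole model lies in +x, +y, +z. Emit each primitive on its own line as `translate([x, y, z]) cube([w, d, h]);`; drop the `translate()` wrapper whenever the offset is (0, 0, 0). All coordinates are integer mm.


cube([779, 249, 209]);
translate([0, 249, 209]) cube([779, 249, 209]);
translate([0, 498, 418]) cube([779, 249, 209]);
translate([0, 747, 627]) cube([779, 249, 209]);
translate([0, 996, 836]) cube([779, 249, 209]);
translate([0, 1245, 1045]) cube([779, 249, 209]);
translate([0, 1494, 1254]) cube([779, 249, 209]);


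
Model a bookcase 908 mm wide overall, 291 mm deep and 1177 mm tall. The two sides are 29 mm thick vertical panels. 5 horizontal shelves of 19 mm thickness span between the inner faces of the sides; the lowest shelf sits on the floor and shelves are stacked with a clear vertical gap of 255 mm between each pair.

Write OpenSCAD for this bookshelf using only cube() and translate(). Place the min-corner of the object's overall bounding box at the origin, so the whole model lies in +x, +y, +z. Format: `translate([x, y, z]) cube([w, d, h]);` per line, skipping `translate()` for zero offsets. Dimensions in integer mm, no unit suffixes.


cube([29, 291, 1177]);
translate([879, 0, 0]) cube([29, 291, 1177]);
translate([29, 0, 0]) cube([850, 291, 19]);
translate([29, 0, 274]) cube([850, 291, 19]);
translate([29, 0, 548]) cube([850, 291, 19]);
translate([29, 0, 822]) cube([850, 291, 19]);
translate([29, 0, 1096]) cube([850, 291, 19]);


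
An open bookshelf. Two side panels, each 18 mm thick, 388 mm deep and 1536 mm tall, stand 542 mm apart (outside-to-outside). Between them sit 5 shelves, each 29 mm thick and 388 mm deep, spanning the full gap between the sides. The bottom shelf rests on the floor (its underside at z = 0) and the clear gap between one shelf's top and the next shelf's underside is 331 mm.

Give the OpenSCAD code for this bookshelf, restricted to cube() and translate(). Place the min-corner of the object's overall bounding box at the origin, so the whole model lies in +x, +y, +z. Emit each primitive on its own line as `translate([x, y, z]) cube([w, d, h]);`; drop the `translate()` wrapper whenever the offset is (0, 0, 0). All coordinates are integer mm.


cube([18, 388, 1536]);
translate([524, 0, 0]) cube([18, 388, 1536]);
translate([18, 0, 0]) cube([506, 388, 29]);
translate([18, 0, 360]) cube([506, 388, 29]);
translate([18, 0, 720]) cube([506, 388, 29]);
translate([18, 0, 1080]) cube([506, 388, 29]);
translate([18, 0, 1440]) cube([506, 388, 29]);


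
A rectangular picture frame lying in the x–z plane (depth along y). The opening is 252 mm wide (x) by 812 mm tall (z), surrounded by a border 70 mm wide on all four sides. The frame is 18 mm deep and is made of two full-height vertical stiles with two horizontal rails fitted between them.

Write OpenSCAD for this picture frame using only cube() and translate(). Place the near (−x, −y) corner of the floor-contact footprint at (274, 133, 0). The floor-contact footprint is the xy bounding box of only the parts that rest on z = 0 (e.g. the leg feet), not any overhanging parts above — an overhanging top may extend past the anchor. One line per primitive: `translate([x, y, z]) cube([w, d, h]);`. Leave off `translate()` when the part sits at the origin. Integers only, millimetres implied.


translate([274, 133, 0]) cube([70, 18, 952]);
translate([596, 133, 0]) cube([70, 18, 952]);
translate([344, 133, 0]) cube([252, 18, 70]);
translate([344, 133, 882]) cube([252, 18, 70]);


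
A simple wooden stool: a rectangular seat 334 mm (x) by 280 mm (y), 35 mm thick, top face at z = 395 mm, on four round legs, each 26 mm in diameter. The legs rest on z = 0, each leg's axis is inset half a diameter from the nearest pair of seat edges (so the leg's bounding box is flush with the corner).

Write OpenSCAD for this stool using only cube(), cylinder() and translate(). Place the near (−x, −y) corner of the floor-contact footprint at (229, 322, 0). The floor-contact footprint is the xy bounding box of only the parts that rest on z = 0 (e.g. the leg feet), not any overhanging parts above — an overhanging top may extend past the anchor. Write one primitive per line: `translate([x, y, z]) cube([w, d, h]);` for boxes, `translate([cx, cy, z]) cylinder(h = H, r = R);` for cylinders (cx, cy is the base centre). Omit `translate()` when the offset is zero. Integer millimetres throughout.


translate([229, 322, 360]) cube([334, 280, 35]);
translate([242, 335, 0]) cylinder(h = 360, r = 13);
translate([550, 335, 0]) cylinder(h = 360, r = 13);
translate([242, 589, 0]) cylinder(h = 360, r = 13);
translate([550, 589, 0]) cylinder(h = 360, r = 13);


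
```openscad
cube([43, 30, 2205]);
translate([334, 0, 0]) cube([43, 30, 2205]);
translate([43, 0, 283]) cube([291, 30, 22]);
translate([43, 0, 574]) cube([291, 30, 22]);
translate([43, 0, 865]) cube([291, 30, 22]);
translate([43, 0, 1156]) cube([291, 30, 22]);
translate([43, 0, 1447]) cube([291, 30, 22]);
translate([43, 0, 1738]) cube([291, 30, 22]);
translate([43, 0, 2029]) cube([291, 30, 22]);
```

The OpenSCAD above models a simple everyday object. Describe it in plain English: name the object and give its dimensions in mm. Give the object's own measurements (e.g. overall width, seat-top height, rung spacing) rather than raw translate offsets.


A straight ladder. Two 43×30 mm vertical rails, 2205 mm tall, stand 377 mm apart (outside-to-outside) with their front faces coplanar on the −y side. 7 rungs, each 30 mm deep and 22 mm tall, span between the inner faces of the rails, front faces flush with the rails. The lowest rung's underside is at z = 283 mm and rungs are spaced 291 mm apart (underside to underside).


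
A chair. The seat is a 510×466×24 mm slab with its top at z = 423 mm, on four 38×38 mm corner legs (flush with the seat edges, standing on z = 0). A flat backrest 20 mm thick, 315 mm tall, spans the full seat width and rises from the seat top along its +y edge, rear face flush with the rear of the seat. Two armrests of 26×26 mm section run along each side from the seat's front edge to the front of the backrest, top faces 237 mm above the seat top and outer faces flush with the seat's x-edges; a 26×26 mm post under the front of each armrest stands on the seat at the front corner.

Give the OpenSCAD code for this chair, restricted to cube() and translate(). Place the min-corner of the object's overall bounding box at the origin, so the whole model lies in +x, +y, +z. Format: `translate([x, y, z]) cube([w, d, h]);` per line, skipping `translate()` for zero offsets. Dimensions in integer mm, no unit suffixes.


// leg_h = 423 - 24 = 399
// arm post h = 237 - 26 = 211
translate([0, 0, 399]) cube([510, 466, 24]);
cube([38, 38, 399]);
translate([472, 0, 0]) cube([38, 38, 399]);
translate([0, 428, 0]) cube([38, 38, 399]);
translate([472, 428, 0]) cube([38, 38, 399]);
translate([0, 446, 423]) cube([510, 20, 315]);
translate([0, 0, 634]) cube([26, 446, 26]);
translate([484, 0, 634]) cube([26, 446, 26]);
translate([0, 0, 423]) cube([26, 26, 211]);
translate([484, 0, 423]) cube([26, 26, 211]);


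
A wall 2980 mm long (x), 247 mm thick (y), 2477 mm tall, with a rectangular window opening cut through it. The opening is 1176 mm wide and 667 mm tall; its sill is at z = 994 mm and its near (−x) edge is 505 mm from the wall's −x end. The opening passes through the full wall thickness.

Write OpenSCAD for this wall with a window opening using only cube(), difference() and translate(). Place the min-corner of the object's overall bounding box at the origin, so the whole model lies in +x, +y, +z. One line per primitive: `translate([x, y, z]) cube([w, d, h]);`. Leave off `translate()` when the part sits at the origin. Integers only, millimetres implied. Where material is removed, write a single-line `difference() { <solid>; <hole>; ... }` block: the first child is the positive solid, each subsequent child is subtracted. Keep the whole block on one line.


difference() { cube([2980, 247, 2477]); translate([505, 0, 994]) cube([1176, 247, 667]); }


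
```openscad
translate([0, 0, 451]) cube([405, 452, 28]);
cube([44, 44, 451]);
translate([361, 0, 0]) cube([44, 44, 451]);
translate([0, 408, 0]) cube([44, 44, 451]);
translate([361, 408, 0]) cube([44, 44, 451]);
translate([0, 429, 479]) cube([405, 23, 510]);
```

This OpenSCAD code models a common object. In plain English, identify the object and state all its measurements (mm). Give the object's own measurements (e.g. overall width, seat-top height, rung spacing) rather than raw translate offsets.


A chair. The seat is a 405×452×28 mm slab with its top at z = 479 mm, on four 44×44 mm corner legs (flush with the seat edges, standing on z = 0). A flat backrest 23 mm thick, 510 mm tall, spans the full seat width and rises from the seat top along its +y edge, rear face flush with the rear of the seat.


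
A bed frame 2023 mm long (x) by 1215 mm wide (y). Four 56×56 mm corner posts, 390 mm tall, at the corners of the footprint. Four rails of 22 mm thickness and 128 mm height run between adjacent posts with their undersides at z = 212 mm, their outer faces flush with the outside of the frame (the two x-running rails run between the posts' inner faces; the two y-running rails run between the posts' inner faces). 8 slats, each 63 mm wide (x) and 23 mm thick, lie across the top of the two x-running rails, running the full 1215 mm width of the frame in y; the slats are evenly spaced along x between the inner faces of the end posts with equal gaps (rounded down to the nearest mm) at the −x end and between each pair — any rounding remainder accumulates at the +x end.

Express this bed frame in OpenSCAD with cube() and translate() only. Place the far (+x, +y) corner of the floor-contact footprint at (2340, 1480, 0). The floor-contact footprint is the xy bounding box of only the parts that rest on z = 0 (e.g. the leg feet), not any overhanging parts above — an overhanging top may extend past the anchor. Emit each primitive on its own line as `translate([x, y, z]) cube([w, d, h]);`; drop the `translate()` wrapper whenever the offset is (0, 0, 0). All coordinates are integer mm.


translate([317, 265, 0]) cube([56, 56, 390]);
translate([317, 1424, 0]) cube([56, 56, 390]);
translate([2284, 265, 0]) cube([56, 56, 390]);
translate([2284, 1424, 0]) cube([56, 56, 390]);
translate([373, 265, 212]) cube([1911, 22, 128]);
translate([373, 1458, 212]) cube([1911, 22, 128]);
translate([317, 321, 212]) cube([22, 1103, 128]);
translate([2318, 321, 212]) cube([22, 1103, 128]);
translate([529, 265, 340]) cube([63, 1215, 23]);
translate([748, 265, 340]) cube([63, 1215, 23]);
translate([967, 265, 340]) cube([63, 1215, 23]);
translate([1186, 265, 340]) cube([63, 1215, 23]);
translate([1405, 265, 340]) cube([63, 1215, 23]);
translate([1624, 265, 340]) cube([63, 1215, 23]);
translate([1843, 265, 340]) cube([63, 1215, 23]);
translate([2062, 265, 340]) cube([63, 1215, 23]);
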